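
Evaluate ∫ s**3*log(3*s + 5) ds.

s**4*log(3*s + 5)/4 - s**4/16 + 5*s**3/36 - 25*s**2/72 + 125*s/108 - 625*log(3*s + 5)/324 + C

Use integration by parts with u = log(3*s + 5), dv = s**3 ds.
Then du = 3/(3*s + 5) ds and v = s**4/4.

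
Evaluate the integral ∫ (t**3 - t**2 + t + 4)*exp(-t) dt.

(-t**3 - 2*t**2 - 5*t - 9)*exp(-t) + C

Use integration by parts with u = t**3 - t**2 + t + 4, dv = exp(-t) dt, so v = -exp(-t).
Apply parts 3 times (tabular method): alternate signs, differentiate u down to 0, integrate dv up.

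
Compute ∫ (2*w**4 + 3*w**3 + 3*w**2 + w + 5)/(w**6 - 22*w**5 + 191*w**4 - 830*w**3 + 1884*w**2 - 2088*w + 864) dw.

Factor the denominator: (w - 6)**2*(w - 4)*(w - 3)*(w - 2)*(w - 1).
Partial-fraction decomposition: -7/(75*(w - 1)) + 75/(32*(w - 2)) - 139/(9*(w - 3)) + 761/(24*(w - 4)) - 133303/(7200*(w - 6)) + 3359/(120*(w - 6)**2).
Integrate each term; A/(w−a) gives A·log|w−a|; A/(w−a)² gives −A/(w−a).

-133303*log(w - 6)/7200 + 761*log(w - 4)/24 - 139*log(w - 3)/9 + 75*log(w - 2)/32 - 7*log(w - 1)/75 - 3359/(120*w - 720) + C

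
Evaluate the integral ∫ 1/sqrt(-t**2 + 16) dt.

Substitute t = 4·sin(θ), so dt = 4·cos(θ) dθ and the radical becomes sqrt(-t**2 + 16) = 4·cos(θ) by the Pythagorean identity.
Integrate the resulting trig expression in θ, then back-substitute θ = asin(t/4), sin(θ) = t/4, cos(θ) = sqrt(-t**2 + 16)/4 (absorbing any constant into C).

asin(t/4) + C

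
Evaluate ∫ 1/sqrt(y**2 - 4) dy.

log(y + sqrt(y**2 - 4)) + C

Substitute y = 2·sec(θ), so dy = 2·sec(θ)*tan(θ) dθ and the radical becomes sqrt(y**2 - 4) = 2·tan(θ) by the Pythagorean identity.
Integrate the resulting trig expression in θ, then back-substitute sec(θ) = y/2, tan(θ) = sqrt(y**2 - 4)/2 (absorbing any constant into C).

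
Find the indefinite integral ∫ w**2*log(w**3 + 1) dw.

w**3*log(w**3 + 1)/3 - w**3/3 + log(w**3 + 1)/3 + C

Let u = w**3 + 1, so du = (3*w**2) dw.
The integral becomes (1/3)·∫ log(u) du; integrate by parts with u′=log(u), dv′=du.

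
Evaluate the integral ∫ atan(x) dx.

Use integration by parts with u = arctan(x), dv = dx.
Then du = 1/(x**2 + 1) dx.

x*atan(x) - log(x**2 + 1)/2 + C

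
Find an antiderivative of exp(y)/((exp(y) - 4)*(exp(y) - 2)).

Let u = e^y, du = e^y dy.
The integral becomes ∫ du/((u-2)(u-4)); decompose into partial fractions.

log(exp(y) - 4)/2 - log(exp(y) - 2)/2 + C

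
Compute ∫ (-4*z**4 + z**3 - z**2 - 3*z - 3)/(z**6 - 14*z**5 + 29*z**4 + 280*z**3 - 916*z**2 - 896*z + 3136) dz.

745366*log(z - 7)/735075 - 991*log(z - 4)/864 + 23*log(z - 2)/400 - 73*log(z + 2)/3888 + 365*log(z + 4)/3872 + 9334/(1485*z - 10395) + C

Factor the denominator: (z - 7)**2*(z - 4)*(z - 2)*(z + 2)*(z + 4).
Partial-fraction decomposition: 365/(3872*(z + 4)) - 73/(3888*(z + 2)) + 23/(400*(z - 2)) - 991/(864*(z - 4)) + 745366/(735075*(z - 7)) - 9334/(1485*(z - 7)**2).
Integrate each term; A/(z−a) gives A·log|z−a|; A/(z−a)² gives −A/(z−a).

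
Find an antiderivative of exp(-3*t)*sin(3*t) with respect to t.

Let I denote the integral. Integrate by parts with u = sin(3*t), dv = exp(-3*t) dt, so v = -exp(-3*t)/3: I = -exp(-3*t)*sin(3*t)/3 + ∫ exp(-3*t)*cos(3*t) dt.
Apply parts again with u = cos(3*t), dv = exp(-3*t) dt: ∫ exp(-3*t)*cos(3*t) dt = -exp(-3*t)*cos(3*t)/3 − I. Substituting back brings back I: I = -exp(-3*t)*sin(3*t)/3 - exp(-3*t)*cos(3*t)/3 − I.
Solving for I: (1 + 1)·I equals the remaining terms, so I = (1/2)·(-exp(-3*t)*sin(3*t)/3 - exp(-3*t)*cos(3*t)/3).

-exp(-3*t)*sin(3*t)/6 - exp(-3*t)*cos(3*t)/6 + C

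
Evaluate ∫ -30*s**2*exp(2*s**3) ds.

Let u = 2*s**3, so du = (6*s**2) ds.
Rewriting, the integral becomes -5·∫ e^u du = -5·e^u.
Substituting back, u = 2*s**3.

-5*exp(2*s**3) + C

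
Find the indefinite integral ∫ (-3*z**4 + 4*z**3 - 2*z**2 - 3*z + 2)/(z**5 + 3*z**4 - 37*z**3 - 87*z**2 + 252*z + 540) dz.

-719*log(z - 5)/616 + 8*log(z - 3)/27 - 4*log(z + 2)/7 + 179*log(z + 3)/72 - 1201*log(z + 6)/297 + C

Factor the denominator: (z - 5)*(z - 3)*(z + 2)*(z + 3)*(z + 6).
Partial-fraction decomposition: -1201/(297*(z + 6)) + 179/(72*(z + 3)) - 4/(7*(z + 2)) + 8/(27*(z - 3)) - 719/(616*(z - 5)).
Integrate each term: A/(z−a) contributes A·log|z−a|.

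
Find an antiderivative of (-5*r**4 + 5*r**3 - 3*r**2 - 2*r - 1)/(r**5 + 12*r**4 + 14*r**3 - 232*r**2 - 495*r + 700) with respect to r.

-113*log(r - 4)/297 + log(r - 1)/144 + 3751*log(r + 5)/108 - 6927*log(r + 7)/176 + 106/(3*r + 15) + C

Factor the denominator: (r - 4)*(r - 1)*(r + 5)**2*(r + 7).
Partial-fraction decomposition: -6927/(176*(r + 7)) + 3751/(108*(r + 5)) - 106/(3*(r + 5)**2) + 1/(144*(r - 1)) - 113/(297*(r - 4)).
Integrate each term; A/(r−a) gives A·log|r−a|; A/(r−a)² gives −A/(r−a).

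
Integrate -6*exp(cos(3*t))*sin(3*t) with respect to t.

Let u = cos(3*t), so du = (-3*sin(3*t)) dt.
Rewriting, the integral becomes 2·∫ e^u du = 2·e^u.
Substituting back, u = cos(3*t).

2*exp(cos(3*t)) + C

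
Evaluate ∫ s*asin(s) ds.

s**2*asin(s)/2 + s*sqrt(-s**2 + 1)/4 - asin(s)/4 + C

Use integration by parts with u = arcsin(s), dv = s ds.
Then du = 1/sqrt(-s**2 + 1) ds.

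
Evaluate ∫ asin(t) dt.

t*asin(t) + sqrt(-t**2 + 1) + C

Use integration by parts with u = arcsin(t), dv = dt.
Then du = 1/sqrt(-t**2 + 1) dt.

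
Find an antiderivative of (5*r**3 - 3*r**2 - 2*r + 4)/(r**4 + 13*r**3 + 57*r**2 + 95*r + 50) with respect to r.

Factor the denominator: (r + 1)*(r + 2)*(r + 5)**2.
Partial-fraction decomposition: 17/(72*(r + 5)) - 343/(6*(r + 5)**2) + 44/(9*(r + 2)) - 1/(8*(r + 1)).
Integrate each term; A/(r−a) gives A·log|r−a|; A/(r−a)² gives −A/(r−a).

-log(r + 1)/8 + 44*log(r + 2)/9 + 17*log(r + 5)/72 + 343/(6*r + 30) + C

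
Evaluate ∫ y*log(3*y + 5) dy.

Use integration by parts with u = log(3*y + 5), dv = y dy.
Then du = 3/(3*y + 5) dy and v = y**2/2.

y**2*log(3*y + 5)/2 - y**2/4 + 5*y/6 - 25*log(3*y + 5)/18 + C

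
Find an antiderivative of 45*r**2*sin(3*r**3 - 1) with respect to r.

-5*cos(3*r**3 - 1) + C

Let u = 3*r**3 - 1, so du = (9*r**2) dr.
Rewriting, the integral becomes 5·∫ sin(u) du = 5·-cos(u).
Substituting back, u = 3*r**3 - 1.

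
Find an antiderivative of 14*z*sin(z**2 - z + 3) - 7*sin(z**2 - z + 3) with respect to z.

-7*cos(z**2 - z + 3) + C

Let u = z**2 - z + 3, so du = (2*z - 1) dz.
Rewriting, the integral becomes 7·∫ sin(u) du = 7·-cos(u).
Substituting back, u = z**2 - z + 3.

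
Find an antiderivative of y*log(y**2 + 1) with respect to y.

y**2*log(y**2 + 1)/2 - y**2/2 + log(y**2 + 1)/2 + C

Let u = y**2 + 1, so du = (2*y) dy.
The integral becomes (1/2)·∫ log(u) du; integrate by parts with u′=log(u), dv′=du.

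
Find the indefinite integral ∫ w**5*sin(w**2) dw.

-w**4*cos(w**2)/2 + w**2*sin(w**2) + cos(w**2) + C

Let u = w², du = 2w dw; rewrite as (1/2)∫ u^2·sin(1u) du.
Now integrate by parts 2 times.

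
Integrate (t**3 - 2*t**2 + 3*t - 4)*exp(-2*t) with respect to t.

Use integration by parts with u = t**3 - 2*t**2 + 3*t - 4, dv = exp(-2*t) dt, so v = -exp(-2*t)/2.
Apply parts 3 times (tabular method): alternate signs, differentiate u down to 0, integrate dv up.

(-4*t**3 + 2*t**2 - 10*t + 11)*exp(-2*t)/8 + C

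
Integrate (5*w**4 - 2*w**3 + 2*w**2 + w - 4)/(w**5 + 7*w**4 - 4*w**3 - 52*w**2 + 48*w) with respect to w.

Factor the denominator: w*(w - 2)*(w - 1)*(w + 4)*(w + 6).
Partial-fraction decomposition: 3487/(336*(w + 6)) - 179/(30*(w + 4)) - 2/(35*(w - 1)) + 35/(48*(w - 2)) - 1/(12*w).
Integrate each term: A/(w−a) contributes A·log|w−a|.

-log(w)/12 + 35*log(w - 2)/48 - 2*log(w - 1)/35 - 179*log(w + 4)/30 + 3487*log(w + 6)/336 + C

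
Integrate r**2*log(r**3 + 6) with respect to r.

r**3*log(r**3 + 6)/3 - r**3/3 + 2*log(r**3 + 6) + C

Let u = r**3 + 6, so du = (3*r**2) dr.
The integral becomes (1/3)·∫ log(u) du; integrate by parts with u′=log(u), dv′=du.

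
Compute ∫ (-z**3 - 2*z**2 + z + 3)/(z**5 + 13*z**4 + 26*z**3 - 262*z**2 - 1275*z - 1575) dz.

-167*log(z - 5)/7680 + 157*log(z + 3)/512 - 73*log(z + 5)/80 + 241*log(z + 7)/384 + 9/(64*z + 192) + C

Factor the denominator: (z - 5)*(z + 3)**2*(z + 5)*(z + 7).
Partial-fraction decomposition: 241/(384*(z + 7)) - 73/(80*(z + 5)) + 157/(512*(z + 3)) - 9/(64*(z + 3)**2) - 167/(7680*(z - 5)).
Integrate each term; A/(z−a) gives A·log|z−a|; A/(z−a)² gives −A/(z−a).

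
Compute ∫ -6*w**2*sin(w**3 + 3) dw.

2*cos(w**3 + 3) + C

Let u = w**3 + 3, so du = (3*w**2) dw.
Rewriting, the integral becomes -2·∫ sin(u) du = -2·-cos(u).
Substituting back, u = w**3 + 3.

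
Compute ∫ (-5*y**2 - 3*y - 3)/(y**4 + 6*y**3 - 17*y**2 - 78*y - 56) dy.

-19*log(y - 4)/66 + log(y + 1)/6 - 17*log(y + 2)/30 + 227*log(y + 7)/330 + C

Factor the denominator: (y - 4)*(y + 1)*(y + 2)*(y + 7).
Partial-fraction decomposition: 227/(330*(y + 7)) - 17/(30*(y + 2)) + 1/(6*(y + 1)) - 19/(66*(y - 4)).
Integrate each term: A/(y−a) contributes A·log|y−a|.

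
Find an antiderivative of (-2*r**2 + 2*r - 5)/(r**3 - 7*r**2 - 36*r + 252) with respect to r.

-89*log(r - 7)/13 + 65*log(r - 6)/12 - 89*log(r + 6)/156 + C

Factor the denominator: (r - 7)*(r - 6)*(r + 6).
Partial-fraction decomposition: -89/(156*(r + 6)) + 65/(12*(r - 6)) - 89/(13*(r - 7)).
Integrate each term: A/(r−a) contributes A·log|r−a|.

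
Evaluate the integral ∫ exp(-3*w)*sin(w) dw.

Let I denote the integral. Integrate by parts with u = sin(w), dv = exp(-3*w) dw, so v = -exp(-3*w)/3: I = -exp(-3*w)*sin(w)/3 + (1/3)·∫ exp(-3*w)*cos(w) dw.
Apply parts again with u = cos(w), dv = exp(-3*w) dw: ∫ exp(-3*w)*cos(w) dw = -exp(-3*w)*cos(w)/3 − (1/3)·I. Substituting back brings back I: I = -exp(-3*w)*sin(w)/3 - exp(-3*w)*cos(w)/9 − (1/9)·I.
Solving for I: (1 + 1/9)·I equals the remaining terms, so I = (9/10)·(-exp(-3*w)*sin(w)/3 - exp(-3*w)*cos(w)/9).

-3*exp(-3*w)*sin(w)/10 - exp(-3*w)*cos(w)/10 + C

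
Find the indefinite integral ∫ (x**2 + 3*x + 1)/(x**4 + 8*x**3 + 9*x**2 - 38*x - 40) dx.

Factor the denominator: (x - 2)*(x + 1)*(x + 4)*(x + 5).
Partial-fraction decomposition: -11/(28*(x + 5)) + 5/(18*(x + 4)) + 1/(36*(x + 1)) + 11/(126*(x - 2)).
Integrate each term: A/(x−a) contributes A·log|x−a|.

11*log(x - 2)/126 + log(x + 1)/36 + 5*log(x + 4)/18 - 11*log(x + 5)/28 + C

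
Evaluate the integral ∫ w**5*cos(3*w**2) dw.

w**4*sin(3*w**2)/6 + w**2*cos(3*w**2)/9 - sin(3*w**2)/27 + C

Let u = w², du = 2w dw; rewrite as (1/2)∫ u^2·cos(3u) du.
Now integrate by parts 2 times.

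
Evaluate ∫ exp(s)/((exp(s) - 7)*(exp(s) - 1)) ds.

log(exp(s) - 7)/6 - log(exp(s) - 1)/6 + C

Let u = e^s, du = e^s ds.
The integral becomes ∫ du/((u-1)(u-7)); decompose into partial fractions.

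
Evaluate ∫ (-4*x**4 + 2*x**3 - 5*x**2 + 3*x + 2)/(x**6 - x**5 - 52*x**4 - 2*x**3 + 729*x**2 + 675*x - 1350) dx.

Factor the denominator: (x - 6)*(x - 5)*(x - 1)*(x + 3)**2*(x + 5).
Partial-fraction decomposition: 361/(330*(x + 5)) - 18899/(20736*(x + 3)) + 215/(288*(x + 3)**2) - 1/(960*(x - 1)) + 1179/(1280*(x - 5)) - 4912/(4455*(x - 6)).
Integrate each term; A/(x−a) gives A·log|x−a|; A/(x−a)² gives −A/(x−a).

-4912*log(x - 6)/4455 + 1179*log(x - 5)/1280 - log(x - 1)/960 - 18899*log(x + 3)/20736 + 361*log(x + 5)/330 - 215/(288*x + 864) + C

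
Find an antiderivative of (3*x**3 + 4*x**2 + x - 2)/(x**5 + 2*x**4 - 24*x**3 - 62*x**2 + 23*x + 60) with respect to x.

Factor the denominator: (x - 5)*(x - 1)*(x + 1)*(x + 3)*(x + 4).
Partial-fraction decomposition: -134/(135*(x + 4)) + 25/(32*(x + 3)) - 1/(36*(x + 1)) - 3/(80*(x - 1)) + 239/(864*(x - 5)).
Integrate each term: A/(x−a) contributes A·log|x−a|.

239*log(x - 5)/864 - 3*log(x - 1)/80 - log(x + 1)/36 + 25*log(x + 3)/32 - 134*log(x + 4)/135 + C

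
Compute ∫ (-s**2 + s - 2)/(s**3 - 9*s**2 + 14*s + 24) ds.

-16*log(s - 6)/7 + 7*log(s - 4)/5 - 4*log(s + 1)/35 + C

Factor the denominator: (s - 6)*(s - 4)*(s + 1).
Partial-fraction decomposition: -4/(35*(s + 1)) + 7/(5*(s - 4)) - 16/(7*(s - 6)).
Integrate each term: A/(s−a) contributes A·log|s−a|.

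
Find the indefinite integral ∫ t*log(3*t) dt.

Use integration by parts with u = log(3*t), dv = t dt.
Then du = 1/t dt and v = t**2/2.

t**2*(log(t) + log(3))/2 - t**2/4 + C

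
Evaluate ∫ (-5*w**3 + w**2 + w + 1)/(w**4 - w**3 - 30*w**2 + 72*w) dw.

log(w)/72 - 299*log(w - 4)/40 + 122*log(w - 3)/27 - 1111*log(w + 6)/540 + C

Factor the denominator: w*(w - 4)*(w - 3)*(w + 6).
Partial-fraction decomposition: -1111/(540*(w + 6)) + 122/(27*(w - 3)) - 299/(40*(w - 4)) + 1/(72*w).
Integrate each term: A/(w−a) contributes A·log|w−a|.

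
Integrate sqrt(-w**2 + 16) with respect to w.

Substitute w = 4·sin(θ), so dw = 4·cos(θ) dθ and the radical becomes sqrt(-w**2 + 16) = 4·cos(θ) by the Pythagorean identity.
Integrate the resulting trig expression in θ, then back-substitute θ = asin(w/4), sin(θ) = w/4, cos(θ) = sqrt(-w**2 + 16)/4 (absorbing any constant into C).

w*sqrt(-w**2 + 16)/2 + 8*asin(w/4) + C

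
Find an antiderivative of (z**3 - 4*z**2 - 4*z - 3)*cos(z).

z**3*sin(z) - 4*z**2*sin(z) + 3*z**2*cos(z) - 10*z*sin(z) - 8*z*cos(z) + 5*sin(z) - 10*cos(z) + C

Use integration by parts with u = z**3 - 4*z**2 - 4*z - 3, dv = cos(z) dz, so v = sin(z).
Apply parts 3 times (tabular method): alternate signs, differentiate u down to 0, integrate dv up.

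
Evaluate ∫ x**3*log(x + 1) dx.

x**4*log(x + 1)/4 - x**4/16 + x**3/12 - x**2/8 + x/4 - log(x + 1)/4 + C

Use integration by parts with u = log(x + 1), dv = x**3 dx.
Then du = 1/(x + 1) dx and v = x**4/4.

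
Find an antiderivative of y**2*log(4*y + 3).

Use integration by parts with u = log(4*y + 3), dv = y**2 dy.
Then du = 4/(4*y + 3) dy and v = y**3/3.

y**3*log(4*y + 3)/3 - y**3/9 + y**2/8 - 3*y/16 + 9*log(4*y + 3)/64 + C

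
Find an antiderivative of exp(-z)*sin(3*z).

-exp(-z)*sin(3*z)/10 - 3*exp(-z)*cos(3*z)/10 + C

Let I denote the integral. Integrate by parts with u = sin(3*z), dv = exp(-z) dz, so v = -exp(-z): I = -exp(-z)*sin(3*z) + 3·∫ exp(-z)*cos(3*z) dz.
Apply parts again with u = cos(3*z), dv = exp(-z) dz: ∫ exp(-z)*cos(3*z) dz = -exp(-z)*cos(3*z) − 3·I. Substituting back brings back I: I = -exp(-z)*sin(3*z) - 3*exp(-z)*cos(3*z) − 9·I.
Solving for I: (1 + 9)·I equals the remaining terms, so I = (1/10)·(-exp(-z)*sin(3*z) - 3*exp(-z)*cos(3*z)).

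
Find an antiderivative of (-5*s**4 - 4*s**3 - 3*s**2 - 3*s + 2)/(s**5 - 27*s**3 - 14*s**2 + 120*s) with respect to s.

Factor the denominator: s*(s - 5)*(s - 2)*(s + 3)*(s + 4).
Partial-fraction decomposition: -529/(108*(s + 4)) + 313/(120*(s + 3)) + 32/(45*(s - 2)) - 3713/(1080*(s - 5)) + 1/(60*s).
Integrate each term: A/(s−a) contributes A·log|s−a|.

log(s)/60 - 3713*log(s - 5)/1080 + 32*log(s - 2)/45 + 313*log(s + 3)/120 - 529*log(s + 4)/108 + C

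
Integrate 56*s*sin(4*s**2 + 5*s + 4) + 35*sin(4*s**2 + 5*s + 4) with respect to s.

Let u = 4*s**2 + 5*s + 4, so du = (8*s + 5) ds.
Rewriting, the integral becomes 7·∫ sin(u) du = 7·-cos(u).
Substituting back, u = 4*s**2 + 5*s + 4.

-7*cos(4*s**2 + 5*s + 4) + C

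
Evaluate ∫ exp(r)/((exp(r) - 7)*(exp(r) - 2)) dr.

log(exp(r) - 7)/5 - log(exp(r) - 2)/5 + C

Let u = e^r, du = e^r dr.
The integral becomes ∫ du/((u-7)(u-2)); decompose into partial fractions.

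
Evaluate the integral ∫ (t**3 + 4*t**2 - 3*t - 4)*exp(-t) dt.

Use integration by parts with u = t**3 + 4*t**2 - 3*t - 4, dv = exp(-t) dt, so v = -exp(-t).
Apply parts 3 times (tabular method): alternate signs, differentiate u down to 0, integrate dv up.

(-t**3 - 7*t**2 - 11*t - 7)*exp(-t) + C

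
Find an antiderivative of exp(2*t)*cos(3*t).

Let I denote the integral. Integrate by parts with u = cos(3*t), dv = exp(2*t) dt, so v = exp(2*t)/2: I = exp(2*t)*cos(3*t)/2 + (3/2)·∫ exp(2*t)*sin(3*t) dt.
Apply parts again with u = sin(3*t), dv = exp(2*t) dt: ∫ exp(2*t)*sin(3*t) dt = exp(2*t)*sin(3*t)/2 − (3/2)·I. Substituting back brings back I: I = 3*exp(2*t)*sin(3*t)/4 + exp(2*t)*cos(3*t)/2 − (9/4)·I.
Solving for I: (1 + 9/4)·I equals the remaining terms, so I = (4/13)·(3*exp(2*t)*sin(3*t)/4 + exp(2*t)*cos(3*t)/2).

3*exp(2*t)*sin(3*t)/13 + 2*exp(2*t)*cos(3*t)/13 + C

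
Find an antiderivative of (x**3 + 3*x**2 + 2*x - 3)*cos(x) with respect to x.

x**3*sin(x) + 3*x**2*sin(x) + 3*x**2*cos(x) - 4*x*sin(x) + 6*x*cos(x) - 9*sin(x) - 4*cos(x) + C

Use integration by parts with u = x**3 + 3*x**2 + 2*x - 3, dv = cos(x) dx, so v = sin(x).
Apply parts 3 times (tabular method): alternate signs, differentiate u down to 0, integrate dv up.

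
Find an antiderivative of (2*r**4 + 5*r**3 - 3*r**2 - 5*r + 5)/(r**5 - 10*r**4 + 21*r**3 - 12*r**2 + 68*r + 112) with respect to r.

Factor the denominator: (r - 7)*(r - 4)*(r + 1)*(r**2 + 4).
Partial-fraction decomposition: -(2337*r - 2032)/(5300*(r**2 + 4)) + 1/(50*(r + 1)) - 769/(300*(r - 4)) + 1585/(318*(r - 7)).
Integrate each term; A/(r−a) gives A·log|r−a|; the (Br+D)/(r²+p²) term gives a log and an atan.

1585*log(r - 7)/318 - 769*log(r - 4)/300 + log(r + 1)/50 - 2337*log(r**2 + 4)/10600 + 254*atan(r/2)/1325 + C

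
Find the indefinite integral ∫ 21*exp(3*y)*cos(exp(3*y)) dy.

7*sin(exp(3*y)) + C

Let u = exp(3*y), so du = (3*exp(3*y)) dy.
Rewriting, the integral becomes 7·∫ cos(u) du = 7·sin(u).
Substituting back, u = exp(3*y).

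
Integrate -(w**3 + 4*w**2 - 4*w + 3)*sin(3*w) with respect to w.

w**3*cos(3*w)/3 - w**2*sin(3*w)/3 + 4*w**2*cos(3*w)/3 - 8*w*sin(3*w)/9 - 14*w*cos(3*w)/9 + 14*sin(3*w)/27 + 19*cos(3*w)/27 + C

Use integration by parts with u = w**3 + 4*w**2 - 4*w + 3, dv = -sin(3*w) dw, so v = cos(3*w)/3.
Apply parts 3 times (tabular method): alternate signs, differentiate u down to 0, integrate dv up.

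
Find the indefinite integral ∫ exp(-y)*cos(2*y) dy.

2*exp(-y)*sin(2*y)/5 - exp(-y)*cos(2*y)/5 + C

Let I denote the integral. Integrate by parts with u = cos(2*y), dv = exp(-y) dy, so v = -exp(-y): I = -exp(-y)*cos(2*y) − 2·∫ exp(-y)*sin(2*y) dy.
Apply parts again with u = sin(2*y), dv = exp(-y) dy: ∫ exp(-y)*sin(2*y) dy = -exp(-y)*sin(2*y) + 2·I. Substituting back brings back I: I = 2*exp(-y)*sin(2*y) - exp(-y)*cos(2*y) − 4·I.
Solving for I: (1 + 4)·I equals the remaining terms, so I = (1/5)·(2*exp(-y)*sin(2*y) - exp(-y)*cos(2*y)).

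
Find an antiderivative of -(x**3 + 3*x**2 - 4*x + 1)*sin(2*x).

x**3*cos(2*x)/2 - 3*x**2*sin(2*x)/4 + 3*x**2*cos(2*x)/2 - 3*x*sin(2*x)/2 - 11*x*cos(2*x)/4 + 11*sin(2*x)/8 - cos(2*x)/4 + C

Use integration by parts with u = x**3 + 3*x**2 - 4*x + 1, dv = -sin(2*x) dx, so v = cos(2*x)/2.
Apply parts 3 times (tabular method): alternate signs, differentiate u down to 0, integrate dv up.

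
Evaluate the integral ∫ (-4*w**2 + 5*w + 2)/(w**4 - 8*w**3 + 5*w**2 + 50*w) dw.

log(w)/25 - 349*log(w - 5)/1225 + 12*log(w + 2)/49 + 73/(35*w - 175) + C

Factor the denominator: w*(w - 5)**2*(w + 2).
Partial-fraction decomposition: 12/(49*(w + 2)) - 349/(1225*(w - 5)) - 73/(35*(w - 5)**2) + 1/(25*w).
Integrate each term; A/(w−a) gives A·log|w−a|; A/(w−a)² gives −A/(w−a).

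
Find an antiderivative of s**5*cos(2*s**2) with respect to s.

Let u = s², du = 2s ds; rewrite as (1/2)∫ u^2·cos(2u) du.
Now integrate by parts 2 times.

s**4*sin(2*s**2)/4 + s**2*cos(2*s**2)/4 - sin(2*s**2)/8 + C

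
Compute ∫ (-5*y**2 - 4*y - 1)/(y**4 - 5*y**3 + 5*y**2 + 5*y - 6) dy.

Factor the denominator: (y - 3)*(y - 2)*(y - 1)*(y + 1).
Partial-fraction decomposition: 1/(12*(y + 1)) - 5/(2*(y - 1)) + 29/(3*(y - 2)) - 29/(4*(y - 3)).
Integrate each term: A/(y−a) contributes A·log|y−a|.

-29*log(y - 3)/4 + 29*log(y - 2)/3 - 5*log(y - 1)/2 + log(y + 1)/12 + C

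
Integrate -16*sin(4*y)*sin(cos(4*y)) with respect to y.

-4*cos(cos(4*y)) + C

Let u = cos(4*y), so du = (-4*sin(4*y)) dy.
Rewriting, the integral becomes 4·∫ sin(u) du = 4·-cos(u).
Substituting back, u = cos(4*y).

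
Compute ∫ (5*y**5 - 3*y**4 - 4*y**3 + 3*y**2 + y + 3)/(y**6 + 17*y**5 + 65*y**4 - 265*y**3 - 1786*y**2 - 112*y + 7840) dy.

4151*log(y - 4)/17424 - 97*log(y - 2)/6804 - 5585*log(y + 4)/432 + 16927*log(y + 5)/252 - 5817839*log(y + 7)/117612 + 89723/(594*y + 4158) + C

Factor the denominator: (y - 4)*(y - 2)*(y + 4)*(y + 5)*(y + 7)**2.
Partial-fraction decomposition: -5817839/(117612*(y + 7)) - 89723/(594*(y + 7)**2) + 16927/(252*(y + 5)) - 5585/(432*(y + 4)) - 97/(6804*(y - 2)) + 4151/(17424*(y - 4)).
Integrate each term; A/(y−a) gives A·log|y−a|; A/(y−a)² gives −A/(y−a).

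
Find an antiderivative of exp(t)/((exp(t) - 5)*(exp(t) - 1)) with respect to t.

log(exp(t) - 5)/4 - log(exp(t) - 1)/4 + C

Let u = e^t, du = e^t dt.
The integral becomes ∫ du/((u-5)(u-1)); decompose into partial fractions.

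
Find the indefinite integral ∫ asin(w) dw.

Use integration by parts with u = arcsin(w), dv = dw.
Then du = 1/sqrt(-w**2 + 1) dw.

w*asin(w) + sqrt(-w**2 + 1) + C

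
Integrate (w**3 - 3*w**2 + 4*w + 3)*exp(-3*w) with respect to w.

(-9*w**3 + 18*w**2 - 24*w - 35)*exp(-3*w)/27 + C

Use integration by parts with u = w**3 - 3*w**2 + 4*w + 3, dv = exp(-3*w) dw, so v = -exp(-3*w)/3.
Apply parts 3 times (tabular method): alternate signs, differentiate u down to 0, integrate dv up.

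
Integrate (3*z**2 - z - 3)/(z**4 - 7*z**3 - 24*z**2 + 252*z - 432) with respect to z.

11*log(z - 6)/8 - 41*log(z - 4)/20 + 7*log(z - 3)/9 - 37*log(z + 6)/360 + C

Factor the denominator: (z - 6)*(z - 4)*(z - 3)*(z + 6).
Partial-fraction decomposition: -37/(360*(z + 6)) + 7/(9*(z - 3)) - 41/(20*(z - 4)) + 11/(8*(z - 6)).
Integrate each term: A/(z−a) contributes A·log|z−a|.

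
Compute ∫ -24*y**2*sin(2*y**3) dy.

Let u = 2*y**3, so du = (6*y**2) dy.
Rewriting, the integral becomes -4·∫ sin(u) du = -4·-cos(u).
Substituting back, u = 2*y**3.

4*cos(2*y**3) + C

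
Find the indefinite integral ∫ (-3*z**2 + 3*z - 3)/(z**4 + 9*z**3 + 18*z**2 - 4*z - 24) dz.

-log(z - 1)/21 - 53*log(z + 2)/48 + 129*log(z + 6)/112 - 7/(4*z + 8) + C

Factor the denominator: (z - 1)*(z + 2)**2*(z + 6).
Partial-fraction decomposition: 129/(112*(z + 6)) - 53/(48*(z + 2)) + 7/(4*(z + 2)**2) - 1/(21*(z - 1)).
Integrate each term; A/(z−a) gives A·log|z−a|; A/(z−a)² gives −A/(z−a).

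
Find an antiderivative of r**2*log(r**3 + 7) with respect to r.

Let u = r**3 + 7, so du = (3*r**2) dr.
The integral becomes (1/3)·∫ log(u) du; integrate by parts with u′=log(u), dv′=du.

r**3*log(r**3 + 7)/3 - r**3/3 + 7*log(r**3 + 7)/3 + C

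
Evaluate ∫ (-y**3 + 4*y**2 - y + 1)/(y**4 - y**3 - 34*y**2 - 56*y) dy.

-log(y)/56 - 17*log(y - 7)/77 + 3*log(y + 2)/4 - 133*log(y + 4)/88 + C

Factor the denominator: y*(y - 7)*(y + 2)*(y + 4).
Partial-fraction decomposition: -133/(88*(y + 4)) + 3/(4*(y + 2)) - 17/(77*(y - 7)) - 1/(56*y).
Integrate each term: A/(y−a) contributes A·log|y−a|.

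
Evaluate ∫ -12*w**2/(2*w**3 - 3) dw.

-2*log(2*w**3 - 3) + C

Let u = 2*w**3 - 3, so du = (6*w**2) dw.
Rewriting, the integral becomes -2·∫ 1/u du = -2·log(u).
Substituting back, u = 2*w**3 - 3.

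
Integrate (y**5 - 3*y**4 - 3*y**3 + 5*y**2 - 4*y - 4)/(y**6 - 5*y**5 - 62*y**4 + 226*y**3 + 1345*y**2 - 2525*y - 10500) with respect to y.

Factor the denominator: (y - 7)*(y - 5)**2*(y + 3)*(y + 4)*(y + 5).
Partial-fraction decomposition: 1121/(600*(y + 5)) - 1508/(891*(y + 4)) + 11/(40*(y + 3)) - 18067/(16200*(y - 5)) - 61/(90*(y - 5)**2) + 2197/(1320*(y - 7)).
Integrate each term; A/(y−a) gives A·log|y−a|; A/(y−a)² gives −A/(y−a).

2197*log(y - 7)/1320 - 18067*log(y - 5)/16200 + 11*log(y + 3)/40 - 1508*log(y + 4)/891 + 1121*log(y + 5)/600 + 61/(90*y - 450) + C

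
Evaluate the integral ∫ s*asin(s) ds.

s**2*asin(s)/2 + s*sqrt(-s**2 + 1)/4 - asin(s)/4 + C

Use integration by parts with u = arcsin(s), dv = s ds.
Then du = 1/sqrt(-s**2 + 1) ds.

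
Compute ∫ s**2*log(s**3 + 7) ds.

s**3*log(s**3 + 7)/3 - s**3/3 + 7*log(s**3 + 7)/3 + C

Let u = s**3 + 7, so du = (3*s**2) ds.
The integral becomes (1/3)·∫ log(u) du; integrate by parts with u′=log(u), dv′=du.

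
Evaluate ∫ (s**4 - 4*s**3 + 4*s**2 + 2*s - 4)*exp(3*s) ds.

Use integration by parts with u = s**4 - 4*s**3 + 4*s**2 + 2*s - 4, dv = exp(3*s) ds, so v = exp(3*s)/3.
Apply parts 4 times (tabular method): alternate signs, differentiate u down to 0, integrate dv up.

(27*s**4 - 144*s**3 + 252*s**2 - 114*s - 70)*exp(3*s)/81 + C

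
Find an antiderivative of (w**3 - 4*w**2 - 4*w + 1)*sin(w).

Use integration by parts with u = w**3 - 4*w**2 - 4*w + 1, dv = sin(w) dw, so v = -cos(w).
Apply parts 3 times (tabular method): alternate signs, differentiate u down to 0, integrate dv up.

-w**3*cos(w) + 3*w**2*sin(w) + 4*w**2*cos(w) - 8*w*sin(w) + 10*w*cos(w) - 10*sin(w) - 9*cos(w) + C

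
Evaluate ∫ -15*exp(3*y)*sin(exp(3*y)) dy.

Let u = exp(3*y), so du = (3*exp(3*y)) dy.
Rewriting, the integral becomes -5·∫ sin(u) du = -5·-cos(u).
Substituting back, u = exp(3*y).

5*cos(exp(3*y)) + C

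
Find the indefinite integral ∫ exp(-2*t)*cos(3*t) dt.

3*exp(-2*t)*sin(3*t)/13 - 2*exp(-2*t)*cos(3*t)/13 + C

Let I denote the integral. Integrate by parts with u = cos(3*t), dv = exp(-2*t) dt, so v = -exp(-2*t)/2: I = -exp(-2*t)*cos(3*t)/2 − (3/2)·∫ exp(-2*t)*sin(3*t) dt.
Apply parts again with u = sin(3*t), dv = exp(-2*t) dt: ∫ exp(-2*t)*sin(3*t) dt = -exp(-2*t)*sin(3*t)/2 + (3/2)·I. Substituting back brings back I: I = 3*exp(-2*t)*sin(3*t)/4 - exp(-2*t)*cos(3*t)/2 − (9/4)·I.
Solving for I: (1 + 9/4)·I equals the remaining terms, so I = (4/13)·(3*exp(-2*t)*sin(3*t)/4 - exp(-2*t)*cos(3*t)/2).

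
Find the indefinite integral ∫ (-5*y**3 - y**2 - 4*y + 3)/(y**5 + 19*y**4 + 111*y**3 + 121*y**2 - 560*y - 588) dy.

Factor the denominator: (y - 2)*(y + 1)*(y + 6)*(y + 7)**2.
Partial-fraction decomposition: -25981/(972*(y + 7)) - 1697/(54*(y + 7)**2) + 1071/(40*(y + 6)) - 11/(540*(y + 1)) - 49/(1944*(y - 2)).
Integrate each term; A/(y−a) gives A·log|y−a|; A/(y−a)² gives −A/(y−a).

-49*log(y - 2)/1944 - 11*log(y + 1)/540 + 1071*log(y + 6)/40 - 25981*log(y + 7)/972 + 1697/(54*y + 378) + C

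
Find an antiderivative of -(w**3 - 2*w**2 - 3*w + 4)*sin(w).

w**3*cos(w) - 3*w**2*sin(w) - 2*w**2*cos(w) + 4*w*sin(w) - 9*w*cos(w) + 9*sin(w) + 8*cos(w) + C

Use integration by parts with u = w**3 - 2*w**2 - 3*w + 4, dv = -sin(w) dw, so v = cos(w).
Apply parts 3 times (tabular method): alternate signs, differentiate u down to 0, integrate dv up.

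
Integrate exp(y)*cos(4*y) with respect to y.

4*exp(y)*sin(4*y)/17 + exp(y)*cos(4*y)/17 + C

Let I denote the integral. Integrate by parts with u = cos(4*y), dv = exp(y) dy, so v = exp(y): I = exp(y)*cos(4*y) + 4·∫ exp(y)*sin(4*y) dy.
Apply parts again with u = sin(4*y), dv = exp(y) dy: ∫ exp(y)*sin(4*y) dy = exp(y)*sin(4*y) − 4·I. Substituting back brings back I: I = 4*exp(y)*sin(4*y) + exp(y)*cos(4*y) − 16·I.
Solving for I: (1 + 16)·I equals the remaining terms, so I = (1/17)·(4*exp(y)*sin(4*y) + exp(y)*cos(4*y)).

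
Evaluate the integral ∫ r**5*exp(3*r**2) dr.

Let u = r², du = 2r dr; rewrite as (1/2)∫ u^2·exp(3u) du.
Now integrate by parts 2 times.

(9*r**4 - 6*r**2 + 2)*exp(3*r**2)/54 + C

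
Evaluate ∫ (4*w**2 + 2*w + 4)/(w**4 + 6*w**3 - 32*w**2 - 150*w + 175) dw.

Factor the denominator: (w - 5)*(w - 1)*(w + 5)*(w + 7).
Partial-fraction decomposition: -31/(32*(w + 7)) + 47/(60*(w + 5)) - 5/(96*(w - 1)) + 19/(80*(w - 5)).
Integrate each term: A/(w−a) contributes A·log|w−a|.

19*log(w - 5)/80 - 5*log(w - 1)/96 + 47*log(w + 5)/60 - 31*log(w + 7)/32 + C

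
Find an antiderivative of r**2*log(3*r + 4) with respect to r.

Use integration by parts with u = log(3*r + 4), dv = r**2 dr.
Then du = 3/(3*r + 4) dr and v = r**3/3.

r**3*log(3*r + 4)/3 - r**3/9 + 2*r**2/9 - 16*r/27 + 64*log(3*r + 4)/81 + C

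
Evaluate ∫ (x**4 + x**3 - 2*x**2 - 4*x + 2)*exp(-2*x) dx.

Use integration by parts with u = x**4 + x**3 - 2*x**2 - 4*x + 2, dv = exp(-2*x) dx, so v = -exp(-2*x)/2.
Apply parts 4 times (tabular method): alternate signs, differentiate u down to 0, integrate dv up.

(-4*x**4 - 12*x**3 - 10*x**2 + 6*x - 5)*exp(-2*x)/8 + C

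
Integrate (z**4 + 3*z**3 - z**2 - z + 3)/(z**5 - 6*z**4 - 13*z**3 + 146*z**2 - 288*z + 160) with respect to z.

-289*log(z - 4)/972 + 37*log(z - 2)/28 - 5*log(z - 1)/54 + 233*log(z + 5)/3402 - 431/(54*z - 216) + C

Factor the denominator: (z - 4)**2*(z - 2)*(z - 1)*(z + 5).
Partial-fraction decomposition: 233/(3402*(z + 5)) - 5/(54*(z - 1)) + 37/(28*(z - 2)) - 289/(972*(z - 4)) + 431/(54*(z - 4)**2).
Integrate each term; A/(z−a) gives A·log|z−a|; A/(z−a)² gives −A/(z−a).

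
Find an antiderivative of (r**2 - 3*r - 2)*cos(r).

r**2*sin(r) - 3*r*sin(r) + 2*r*cos(r) - 4*sin(r) - 3*cos(r) + C

Use integration by parts with u = r**2 - 3*r - 2, dv = cos(r) dr, so v = sin(r).
Apply parts 2 times (tabular method): alternate signs, differentiate u down to 0, integrate dv up.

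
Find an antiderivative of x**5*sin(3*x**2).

Let u = x², du = 2x dx; rewrite as (1/2)∫ u^2·sin(3u) du.
Now integrate by parts 2 times.

-x**4*cos(3*x**2)/6 + x**2*sin(3*x**2)/9 + cos(3*x**2)/27 + C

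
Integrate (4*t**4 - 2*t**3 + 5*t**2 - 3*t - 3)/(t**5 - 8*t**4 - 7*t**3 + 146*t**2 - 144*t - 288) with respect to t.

Factor the denominator: (t - 6)*(t - 4)*(t - 3)*(t + 1)*(t + 4).
Partial-fraction decomposition: 1241/(1680*(t + 4)) - 11/(420*(t + 1)) + 101/(28*(t - 3)) - 961/(80*(t - 4)) + 1637/(140*(t - 6)).
Integrate each term: A/(t−a) contributes A·log|t−a|.

1637*log(t - 6)/140 - 961*log(t - 4)/80 + 101*log(t - 3)/28 - 11*log(t + 1)/420 + 1241*log(t + 4)/1680 + C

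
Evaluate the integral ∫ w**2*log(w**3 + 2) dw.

Let u = w**3 + 2, so du = (3*w**2) dw.
The integral becomes (1/3)·∫ log(u) du; integrate by parts with u′=log(u), dv′=du.

w**3*log(w**3 + 2)/3 - w**3/3 + 2*log(w**3 + 2)/3 + C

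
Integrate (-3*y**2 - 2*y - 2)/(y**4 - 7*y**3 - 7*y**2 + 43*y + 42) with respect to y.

Factor the denominator: (y - 7)*(y - 3)*(y + 1)*(y + 2).
Partial-fraction decomposition: 2/(9*(y + 2)) - 3/(32*(y + 1)) + 7/(16*(y - 3)) - 163/(288*(y - 7)).
Integrate each term: A/(y−a) contributes A·log|y−a|.

-163*log(y - 7)/288 + 7*log(y - 3)/16 - 3*log(y + 1)/32 + 2*log(y + 2)/9 + C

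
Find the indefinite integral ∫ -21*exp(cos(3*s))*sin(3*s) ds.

Let u = cos(3*s), so du = (-3*sin(3*s)) ds.
Rewriting, the integral becomes 7·∫ e^u du = 7·e^u.
Substituting back, u = cos(3*s).

7*exp(cos(3*s)) + C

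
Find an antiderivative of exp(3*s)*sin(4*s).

Let I denote the integral. Integrate by parts with u = sin(4*s), dv = exp(3*s) ds, so v = exp(3*s)/3: I = exp(3*s)*sin(4*s)/3 − (4/3)·∫ exp(3*s)*cos(4*s) ds.
Apply parts again with u = cos(4*s), dv = exp(3*s) ds: ∫ exp(3*s)*cos(4*s) ds = exp(3*s)*cos(4*s)/3 + (4/3)·I. Substituting back brings back I: I = exp(3*s)*sin(4*s)/3 - 4*exp(3*s)*cos(4*s)/9 − (16/9)·I.
Solving for I: (1 + 16/9)·I equals the remaining terms, so I = (9/25)·(exp(3*s)*sin(4*s)/3 - 4*exp(3*s)*cos(4*s)/9).

3*exp(3*s)*sin(4*s)/25 - 4*exp(3*s)*cos(4*s)/25 + C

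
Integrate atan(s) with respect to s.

s*atan(s) - log(s**2 + 1)/2 + C

Use integration by parts with u = arctan(s), dv = ds.
Then du = 1/(s**2 + 1) ds.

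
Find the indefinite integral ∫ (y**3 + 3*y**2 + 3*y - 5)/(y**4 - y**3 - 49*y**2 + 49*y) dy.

Factor the denominator: y*(y - 7)*(y - 1)*(y + 7).
Partial-fraction decomposition: 111/(392*(y + 7)) - 1/(24*(y - 1)) + 253/(294*(y - 7)) - 5/(49*y).
Integrate each term: A/(y−a) contributes A·log|y−a|.

-5*log(y)/49 + 253*log(y - 7)/294 - log(y - 1)/24 + 111*log(y + 7)/392 + C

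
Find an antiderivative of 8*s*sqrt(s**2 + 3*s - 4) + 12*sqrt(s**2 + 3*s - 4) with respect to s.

Let u = s**2 + 3*s - 4, so du = (2*s + 3) ds.
Rewriting, the integral becomes 4·∫ √u du = 4·(2/3)u^(3/2).
Substituting back, u = s**2 + 3*s - 4.

8*(s**2 + 3*s - 4)**(3/2)/3 + C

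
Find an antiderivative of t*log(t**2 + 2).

Let u = t**2 + 2, so du = (2*t) dt.
The integral becomes (1/2)·∫ log(u) du; integrate by parts with u′=log(u), dv′=du.

t**2*log(t**2 + 2)/2 - t**2/2 + log(t**2 + 2) + C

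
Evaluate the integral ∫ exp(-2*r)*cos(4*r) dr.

exp(-2*r)*sin(4*r)/5 - exp(-2*r)*cos(4*r)/10 + C

Let I denote the integral. Integrate by parts with u = cos(4*r), dv = exp(-2*r) dr, so v = -exp(-2*r)/2: I = -exp(-2*r)*cos(4*r)/2 − 2·∫ exp(-2*r)*sin(4*r) dr.
Apply parts again with u = sin(4*r), dv = exp(-2*r) dr: ∫ exp(-2*r)*sin(4*r) dr = -exp(-2*r)*sin(4*r)/2 + 2·I. Substituting back brings back I: I = exp(-2*r)*sin(4*r) - exp(-2*r)*cos(4*r)/2 − 4·I.
Solving for I: (1 + 4)·I equals the remaining terms, so I = (1/5)·(exp(-2*r)*sin(4*r) - exp(-2*r)*cos(4*r)/2).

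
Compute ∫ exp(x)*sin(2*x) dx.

exp(x)*sin(2*x)/5 - 2*exp(x)*cos(2*x)/5 + C

Let I denote the integral. Integrate by parts with u = sin(2*x), dv = exp(x) dx, so v = exp(x): I = exp(x)*sin(2*x) − 2·∫ exp(x)*cos(2*x) dx.
Apply parts again with u = cos(2*x), dv = exp(x) dx: ∫ exp(x)*cos(2*x) dx = exp(x)*cos(2*x) + 2·I. Substituting back brings back I: I = exp(x)*sin(2*x) - 2*exp(x)*cos(2*x) − 4·I.
Solving for I: (1 + 4)·I equals the remaining terms, so I = (1/5)·(exp(x)*sin(2*x) - 2*exp(x)*cos(2*x)).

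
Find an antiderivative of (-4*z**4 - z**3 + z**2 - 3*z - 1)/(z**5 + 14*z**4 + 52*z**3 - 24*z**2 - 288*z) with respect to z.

Factor the denominator: z*(z - 2)*(z + 4)*(z + 6)**2.
Partial-fraction decomposition: 13393/(2304*(z + 6)) + 4915/(96*(z + 6)**2) - 311/(32*(z + 4)) - 25/(256*(z - 2)) + 1/(288*z).
Integrate each term; A/(z−a) gives A·log|z−a|; A/(z−a)² gives −A/(z−a).

log(z)/288 - 25*log(z - 2)/256 - 311*log(z + 4)/32 + 13393*log(z + 6)/2304 - 4915/(96*z + 576) + C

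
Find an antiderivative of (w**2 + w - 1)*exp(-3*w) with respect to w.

Use integration by parts with u = w**2 + w - 1, dv = exp(-3*w) dw, so v = -exp(-3*w)/3.
Apply parts 2 times (tabular method): alternate signs, differentiate u down to 0, integrate dv up.

(-9*w**2 - 15*w + 4)*exp(-3*w)/27 + C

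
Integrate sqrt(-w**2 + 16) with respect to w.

Substitute w = 4·sin(θ), so dw = 4·cos(θ) dθ and the radical becomes sqrt(-w**2 + 16) = 4·cos(θ) by the Pythagorean identity.
Integrate the resulting trig expression in θ, then back-substitute θ = asin(w/4), sin(θ) = w/4, cos(θ) = sqrt(-w**2 + 16)/4 (absorbing any constant into C).

w*sqrt(-w**2 + 16)/2 + 8*asin(w/4) + C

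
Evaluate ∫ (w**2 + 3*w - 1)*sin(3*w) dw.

Use integration by parts with u = w**2 + 3*w - 1, dv = sin(3*w) dw, so v = -cos(3*w)/3.
Apply parts 2 times (tabular method): alternate signs, differentiate u down to 0, integrate dv up.

-w**2*cos(3*w)/3 + 2*w*sin(3*w)/9 - w*cos(3*w) + sin(3*w)/3 + 11*cos(3*w)/27 + C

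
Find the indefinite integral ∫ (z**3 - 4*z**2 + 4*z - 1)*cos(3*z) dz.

Use integration by parts with u = z**3 - 4*z**2 + 4*z - 1, dv = cos(3*z) dz, so v = sin(3*z)/3.
Apply parts 3 times (tabular method): alternate signs, differentiate u down to 0, integrate dv up.

z**3*sin(3*z)/3 - 4*z**2*sin(3*z)/3 + z**2*cos(3*z)/3 + 10*z*sin(3*z)/9 - 8*z*cos(3*z)/9 - sin(3*z)/27 + 10*cos(3*z)/27 + C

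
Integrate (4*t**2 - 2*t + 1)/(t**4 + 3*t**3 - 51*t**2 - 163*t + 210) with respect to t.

61*log(t - 7)/312 - log(t - 1)/84 + 37*log(t + 5)/24 - 157*log(t + 6)/91 + C

Factor the denominator: (t - 7)*(t - 1)*(t + 5)*(t + 6).
Partial-fraction decomposition: -157/(91*(t + 6)) + 37/(24*(t + 5)) - 1/(84*(t - 1)) + 61/(312*(t - 7)).
Integrate each term: A/(t−a) contributes A·log|t−a|.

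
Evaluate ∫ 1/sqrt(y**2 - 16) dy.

Substitute y = 4·sec(θ), so dy = 4·sec(θ)*tan(θ) dθ and the radical becomes sqrt(y**2 - 16) = 4·tan(θ) by the Pythagorean identity.
Integrate the resulting trig expression in θ, then back-substitute sec(θ) = y/4, tan(θ) = sqrt(y**2 - 16)/4 (absorbing any constant into C).

log(y + sqrt(y**2 - 16)) + C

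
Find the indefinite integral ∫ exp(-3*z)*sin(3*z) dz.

Let I denote the integral. Integrate by parts with u = sin(3*z), dv = exp(-3*z) dz, so v = -exp(-3*z)/3: I = -exp(-3*z)*sin(3*z)/3 + ∫ exp(-3*z)*cos(3*z) dz.
Apply parts again with u = cos(3*z), dv = exp(-3*z) dz: ∫ exp(-3*z)*cos(3*z) dz = -exp(-3*z)*cos(3*z)/3 − I. Substituting back brings back I: I = -exp(-3*z)*sin(3*z)/3 - exp(-3*z)*cos(3*z)/3 − I.
Solving for I: (1 + 1)·I equals the remaining terms, so I = (1/2)·(-exp(-3*z)*sin(3*z)/3 - exp(-3*z)*cos(3*z)/3).

-exp(-3*z)*sin(3*z)/6 - exp(-3*z)*cos(3*z)/6 + C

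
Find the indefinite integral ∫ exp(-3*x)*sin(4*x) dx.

Let I denote the integral. Integrate by parts with u = sin(4*x), dv = exp(-3*x) dx, so v = -exp(-3*x)/3: I = -exp(-3*x)*sin(4*x)/3 + (4/3)·∫ exp(-3*x)*cos(4*x) dx.
Apply parts again with u = cos(4*x), dv = exp(-3*x) dx: ∫ exp(-3*x)*cos(4*x) dx = -exp(-3*x)*cos(4*x)/3 − (4/3)·I. Substituting back brings back I: I = -exp(-3*x)*sin(4*x)/3 - 4*exp(-3*x)*cos(4*x)/9 − (16/9)·I.
Solving for I: (1 + 16/9)·I equals the remaining terms, so I = (9/25)·(-exp(-3*x)*sin(4*x)/3 - 4*exp(-3*x)*cos(4*x)/9).

-3*exp(-3*x)*sin(4*x)/25 - 4*exp(-3*x)*cos(4*x)/25 + C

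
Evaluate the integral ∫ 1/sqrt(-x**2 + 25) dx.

asin(x/5) + C

Substitute x = 5·sin(θ), so dx = 5·cos(θ) dθ and the radical becomes sqrt(-x**2 + 25) = 5·cos(θ) by the Pythagorean identity.
Integrate the resulting trig expression in θ, then back-substitute θ = asin(x/5), sin(θ) = x/5, cos(θ) = sqrt(-x**2 + 25)/5 (absorbing any constant into C).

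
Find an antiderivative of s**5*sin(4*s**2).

-s**4*cos(4*s**2)/8 + s**2*sin(4*s**2)/16 + cos(4*s**2)/64 + C

Let u = s², du = 2s ds; rewrite as (1/2)∫ u^2·sin(4u) du.
Now integrate by parts 2 times.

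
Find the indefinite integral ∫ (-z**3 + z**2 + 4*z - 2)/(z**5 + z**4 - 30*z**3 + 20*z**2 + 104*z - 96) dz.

-17*log(z - 4)/180 - log(z - 2)/32 + 2*log(z - 1)/63 - log(z + 2)/144 + 113*log(z + 6)/1120 + C

Factor the denominator: (z - 4)*(z - 2)*(z - 1)*(z + 2)*(z + 6).
Partial-fraction decomposition: 113/(1120*(z + 6)) - 1/(144*(z + 2)) + 2/(63*(z - 1)) - 1/(32*(z - 2)) - 17/(180*(z - 4)).
Integrate each term: A/(z−a) contributes A·log|z−a|.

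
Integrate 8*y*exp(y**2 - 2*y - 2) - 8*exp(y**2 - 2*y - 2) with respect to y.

Let u = y**2 - 2*y - 2, so du = (2*y - 2) dy.
Rewriting, the integral becomes 4·∫ e^u du = 4·e^u.
Substituting back, u = y**2 - 2*y - 2.

4*exp(y**2 - 2*y - 2) + C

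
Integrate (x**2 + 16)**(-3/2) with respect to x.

x/(16*sqrt(x**2 + 16)) + C

Substitute x = 4·tan(θ), so dx = 4·sec(θ)^2 dθ and the radical becomes sqrt(x**2 + 16) = 4·sec(θ) by the Pythagorean identity.
Integrate the resulting trig expression in θ, then back-substitute tan(θ) = x/4, sec(θ) = sqrt(x**2 + 16)/4 (absorbing any constant into C).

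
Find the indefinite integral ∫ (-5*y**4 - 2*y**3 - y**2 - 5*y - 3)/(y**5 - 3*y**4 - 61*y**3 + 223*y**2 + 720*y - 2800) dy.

6433*log(y - 5)/486 - 1447*log(y - 4)/88 + 1151*log(y + 4)/1944 - 1417*log(y + 7)/594 + 857/(27*y - 135) + C

Factor the denominator: (y - 5)**2*(y - 4)*(y + 4)*(y + 7).
Partial-fraction decomposition: -1417/(594*(y + 7)) + 1151/(1944*(y + 4)) - 1447/(88*(y - 4)) + 6433/(486*(y - 5)) - 857/(27*(y - 5)**2).
Integrate each term; A/(y−a) gives A·log|y−a|; A/(y−a)² gives −A/(y−a).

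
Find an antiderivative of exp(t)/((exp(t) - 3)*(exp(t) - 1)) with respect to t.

Let u = e^t, du = e^t dt.
The integral becomes ∫ du/((u-3)(u-1)); decompose into partial fractions.

log(exp(t) - 3)/2 - log(exp(t) - 1)/2 + C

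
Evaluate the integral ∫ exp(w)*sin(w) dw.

Let I denote the integral. Integrate by parts with u = sin(w), dv = exp(w) dw, so v = exp(w): I = exp(w)*sin(w) − ∫ exp(w)*cos(w) dw.
Apply parts again with u = cos(w), dv = exp(w) dw: ∫ exp(w)*cos(w) dw = exp(w)*cos(w) + I. Substituting back brings back I: I = exp(w)*sin(w) - exp(w)*cos(w) − I.
Solving for I: (1 + 1)·I equals the remaining terms, so I = (1/2)·(exp(w)*sin(w) - exp(w)*cos(w)).

exp(w)*sin(w)/2 - exp(w)*cos(w)/2 + C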